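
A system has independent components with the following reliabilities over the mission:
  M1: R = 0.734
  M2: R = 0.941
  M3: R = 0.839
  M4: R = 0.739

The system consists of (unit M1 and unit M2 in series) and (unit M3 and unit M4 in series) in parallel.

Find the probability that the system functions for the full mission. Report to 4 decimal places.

0.8825

Series (M1 and M2): 0.734000 × 0.941000 = 0.690694
Series (M3 and M4): 0.839000 × 0.739000 = 0.620021
Parallel ([0.690694] and [0.620021]): 1 − (1 − 0.690694)(1 − 0.620021) = 0.8825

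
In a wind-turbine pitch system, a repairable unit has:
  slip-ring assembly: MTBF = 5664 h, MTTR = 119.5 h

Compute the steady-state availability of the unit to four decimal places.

A(slip-ring assembly) = MTBF/(MTBF+MTTR) = 5664/(5664+119.5) = 0.9793

0.9793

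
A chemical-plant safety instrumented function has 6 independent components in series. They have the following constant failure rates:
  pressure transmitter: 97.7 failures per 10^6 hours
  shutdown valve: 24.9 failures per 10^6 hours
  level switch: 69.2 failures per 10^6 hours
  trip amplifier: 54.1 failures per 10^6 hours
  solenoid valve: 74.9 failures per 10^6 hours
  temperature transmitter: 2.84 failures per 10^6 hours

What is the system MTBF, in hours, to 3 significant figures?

3090

Series of exponential components: λ_sys = Σ λ_i
λ_sys = 0.0000977 + 0.0000249 + 0.0000692 + 0.0000541 + 0.0000749 + 0.00000284 = 3.2364e-04 /h
MTBF = 1 / λ_sys = 3090 h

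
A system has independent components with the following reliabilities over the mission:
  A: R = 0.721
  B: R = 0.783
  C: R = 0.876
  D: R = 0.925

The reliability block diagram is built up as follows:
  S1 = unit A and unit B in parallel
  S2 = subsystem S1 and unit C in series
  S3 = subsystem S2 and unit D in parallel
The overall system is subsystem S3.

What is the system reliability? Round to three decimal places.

Parallel (A and B): 1 − (1 − 0.72100)(1 − 0.78300) = 0.93946
Series ([0.93946] and C): 0.93946 × 0.87600 = 0.82297
Parallel ([0.82297] and D): 1 − (1 − 0.82297)(1 − 0.92500) = 0.987

0.987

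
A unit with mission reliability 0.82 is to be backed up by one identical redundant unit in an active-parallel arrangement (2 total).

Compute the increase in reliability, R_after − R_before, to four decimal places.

0.1476

R_before = 0.82
R_after = 1 − (1 − 0.82)^2 = 0.9676
ΔR = 0.9676 − 0.82 = 0.1476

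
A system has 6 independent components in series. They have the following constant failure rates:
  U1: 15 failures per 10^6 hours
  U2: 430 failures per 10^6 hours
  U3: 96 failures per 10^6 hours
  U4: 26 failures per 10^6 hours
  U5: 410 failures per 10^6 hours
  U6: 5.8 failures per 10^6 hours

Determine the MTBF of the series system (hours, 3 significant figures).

Series of exponential components: λ_sys = Σ λ_i
λ_sys = 0.000015 + 0.00043 + 0.000096 + 0.000026 + 0.00041 + 0.0000058 = 9.8280e-04 /h
MTBF = 1 / λ_sys = 1020 h

1020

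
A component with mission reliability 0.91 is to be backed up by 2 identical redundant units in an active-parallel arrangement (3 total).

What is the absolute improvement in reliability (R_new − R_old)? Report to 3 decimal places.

0.089

R_before = 0.91
R_after = 1 − (1 − 0.91)^3 = 0.999
ΔR = 0.999 − 0.91 = 0.089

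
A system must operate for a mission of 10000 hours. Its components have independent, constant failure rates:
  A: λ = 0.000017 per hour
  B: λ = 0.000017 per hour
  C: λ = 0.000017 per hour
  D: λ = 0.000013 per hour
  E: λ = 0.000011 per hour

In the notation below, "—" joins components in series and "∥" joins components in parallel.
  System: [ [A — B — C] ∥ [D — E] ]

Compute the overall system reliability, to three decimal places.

R(A) = exp(−0.000017 × 10000) = 0.84366
R(B) = exp(−0.000017 × 10000) = 0.84366
R(C) = exp(−0.000017 × 10000) = 0.84366
R(D) = exp(−0.000013 × 10000) = 0.87810
R(E) = exp(−0.000011 × 10000) = 0.89583
Series (A, B, and C): 0.84366 × 0.84366 × 0.84366 = 0.60049
Series (D and E): 0.87810 × 0.89583 = 0.78663
Parallel ([0.60049] and [0.78663]): 1 − (1 − 0.60049)(1 − 0.78663) = 0.915

0.915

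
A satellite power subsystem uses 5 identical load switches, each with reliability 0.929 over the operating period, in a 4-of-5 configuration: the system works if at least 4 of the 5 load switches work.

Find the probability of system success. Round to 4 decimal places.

R = Σ_{i=4}^{5} C(5,i) p^i (1−p)^{5−i} with p = 0.929
C(5,4)·0.929^4·0.071^1 = 0.264418
C(5,5)·0.929^5·0.071^0 = 0.691956
Sum = 0.9564

0.9564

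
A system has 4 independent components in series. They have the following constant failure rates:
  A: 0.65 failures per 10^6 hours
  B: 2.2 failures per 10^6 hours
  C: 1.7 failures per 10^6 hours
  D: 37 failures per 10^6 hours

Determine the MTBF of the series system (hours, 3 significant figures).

24100

Series of exponential components: λ_sys = Σ λ_i
λ_sys = 0.00000065 + 0.0000022 + 0.0000017 + 0.000037 = 4.1550e-05 /h
MTBF = 1 / λ_sys = 24100 h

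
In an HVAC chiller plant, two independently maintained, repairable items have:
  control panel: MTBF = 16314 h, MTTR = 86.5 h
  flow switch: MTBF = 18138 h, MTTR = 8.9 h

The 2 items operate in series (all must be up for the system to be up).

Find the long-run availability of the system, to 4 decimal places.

0.9942

A(control panel) = MTBF/(MTBF+MTTR) = 16314/(16314+86.5) = 0.994726
A(flow switch) = MTBF/(MTBF+MTTR) = 18138/(18138+8.9) = 0.999510
Series availability: 0.994726 × 0.999510 = 0.9942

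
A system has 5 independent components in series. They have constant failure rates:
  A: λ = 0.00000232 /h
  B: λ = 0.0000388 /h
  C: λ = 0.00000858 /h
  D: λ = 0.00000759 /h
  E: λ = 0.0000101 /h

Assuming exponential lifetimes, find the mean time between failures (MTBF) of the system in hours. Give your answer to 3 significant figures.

Series of exponential components: λ_sys = Σ λ_i
λ_sys = 0.00000232 + 0.0000388 + 0.00000858 + 0.00000759 + 0.0000101 = 6.7390e-05 /h
MTBF = 1 / λ_sys = 14800 h

14800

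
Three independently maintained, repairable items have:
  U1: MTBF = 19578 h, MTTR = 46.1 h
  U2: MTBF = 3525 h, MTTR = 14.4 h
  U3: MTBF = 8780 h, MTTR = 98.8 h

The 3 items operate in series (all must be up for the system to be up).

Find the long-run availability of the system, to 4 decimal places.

A(U1) = MTBF/(MTBF+MTTR) = 19578/(19578+46.1) = 0.997651
A(U2) = MTBF/(MTBF+MTTR) = 3525/(3525+14.4) = 0.995932
A(U3) = MTBF/(MTBF+MTTR) = 8780/(8780+98.8) = 0.988872
Series availability: 0.997651 × 0.995932 × 0.988872 = 0.9825

0.9825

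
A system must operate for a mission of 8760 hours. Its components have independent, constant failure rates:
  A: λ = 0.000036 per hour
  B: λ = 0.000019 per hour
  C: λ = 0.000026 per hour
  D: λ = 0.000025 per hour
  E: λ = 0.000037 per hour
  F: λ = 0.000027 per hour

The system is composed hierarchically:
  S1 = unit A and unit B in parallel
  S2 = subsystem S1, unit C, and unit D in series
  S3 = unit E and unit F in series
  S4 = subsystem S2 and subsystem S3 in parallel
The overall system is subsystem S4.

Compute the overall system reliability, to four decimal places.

R(A) = exp(−0.000036 × 8760) = 0.729526
R(B) = exp(−0.000019 × 8760) = 0.846674
R(C) = exp(−0.000026 × 8760) = 0.796315
R(D) = exp(−0.000025 × 8760) = 0.803322
R(E) = exp(−0.000037 × 8760) = 0.723163
R(F) = exp(−0.000027 × 8760) = 0.789370
Parallel (A and B): 1 − (1 − 0.729526)(1 − 0.846674) = 0.958529
Series ([0.958529], C, and D): 0.958529 × 0.796315 × 0.803322 = 0.613168
Series (E and F): 0.723163 × 0.789370 = 0.570843
Parallel ([0.613168] and [0.570843]): 1 − (1 − 0.613168)(1 − 0.570843) = 0.8340

0.8340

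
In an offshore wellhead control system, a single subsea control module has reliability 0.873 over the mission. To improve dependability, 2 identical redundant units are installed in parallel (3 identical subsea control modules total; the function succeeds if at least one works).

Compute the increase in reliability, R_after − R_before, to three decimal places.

0.125

R_before = 0.873
R_after = 1 − (1 − 0.873)^3 = 0.998
ΔR = 0.998 − 0.873 = 0.125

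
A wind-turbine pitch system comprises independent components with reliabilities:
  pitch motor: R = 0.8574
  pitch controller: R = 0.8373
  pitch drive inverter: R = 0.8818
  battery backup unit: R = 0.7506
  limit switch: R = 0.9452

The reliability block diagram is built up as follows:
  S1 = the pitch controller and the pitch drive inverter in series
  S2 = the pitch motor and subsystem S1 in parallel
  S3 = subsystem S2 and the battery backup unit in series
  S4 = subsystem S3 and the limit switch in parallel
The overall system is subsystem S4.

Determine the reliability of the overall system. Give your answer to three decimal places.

0.985

Series (pitch controller and pitch drive inverter): 0.83730 × 0.88180 = 0.73833
Parallel (pitch motor and [0.73833]): 1 − (1 − 0.85740)(1 − 0.73833) = 0.96269
Series ([0.96269] and battery backup unit): 0.96269 × 0.75060 = 0.72260
Parallel ([0.72260] and limit switch): 1 − (1 − 0.72260)(1 − 0.94520) = 0.985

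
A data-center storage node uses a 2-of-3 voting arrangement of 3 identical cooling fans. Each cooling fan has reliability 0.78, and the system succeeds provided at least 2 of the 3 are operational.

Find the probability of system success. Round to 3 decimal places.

0.876

R = Σ_{i=2}^{3} C(3,i) p^i (1−p)^{3−i} with p = 0.78
C(3,2)·0.78^2·0.22^1 = 0.40154
C(3,3)·0.78^3·0.22^0 = 0.47455
Sum = 0.876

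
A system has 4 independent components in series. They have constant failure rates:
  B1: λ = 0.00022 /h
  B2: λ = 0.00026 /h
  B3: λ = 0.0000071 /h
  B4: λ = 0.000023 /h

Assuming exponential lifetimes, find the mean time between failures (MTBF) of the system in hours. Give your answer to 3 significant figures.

1960

Series of exponential components: λ_sys = Σ λ_i
λ_sys = 0.00022 + 0.00026 + 0.0000071 + 0.000023 = 5.1010e-04 /h
MTBF = 1 / λ_sys = 1960 h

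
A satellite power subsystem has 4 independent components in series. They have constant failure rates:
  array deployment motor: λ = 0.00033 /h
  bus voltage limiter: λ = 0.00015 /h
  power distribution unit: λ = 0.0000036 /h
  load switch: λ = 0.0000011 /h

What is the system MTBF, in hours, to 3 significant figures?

2060

Series of exponential components: λ_sys = Σ λ_i
λ_sys = 0.00033 + 0.00015 + 0.0000036 + 0.0000011 = 4.8470e-04 /h
MTBF = 1 / λ_sys = 2060 h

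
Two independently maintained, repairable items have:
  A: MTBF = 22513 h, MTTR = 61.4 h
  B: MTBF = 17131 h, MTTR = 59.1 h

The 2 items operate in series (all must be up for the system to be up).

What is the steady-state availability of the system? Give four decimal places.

0.9939

A(A) = MTBF/(MTBF+MTTR) = 22513/(22513+61.4) = 0.997280
A(B) = MTBF/(MTBF+MTTR) = 17131/(17131+59.1) = 0.996562
Series availability: 0.997280 × 0.996562 = 0.9939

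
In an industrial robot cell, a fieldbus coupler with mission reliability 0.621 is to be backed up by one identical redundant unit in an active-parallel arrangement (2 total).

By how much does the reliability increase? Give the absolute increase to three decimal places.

R_before = 0.621
R_after = 1 − (1 − 0.621)^2 = 0.856
ΔR = 0.856 − 0.621 = 0.235

0.235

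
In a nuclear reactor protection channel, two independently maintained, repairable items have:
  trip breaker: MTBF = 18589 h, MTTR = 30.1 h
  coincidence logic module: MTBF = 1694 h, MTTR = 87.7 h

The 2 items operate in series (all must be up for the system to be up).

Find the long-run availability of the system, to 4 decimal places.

0.9492

A(trip breaker) = MTBF/(MTBF+MTTR) = 18589/(18589+30.1) = 0.998383
A(coincidence logic module) = MTBF/(MTBF+MTTR) = 1694/(1694+87.7) = 0.950777
Series availability: 0.998383 × 0.950777 = 0.9492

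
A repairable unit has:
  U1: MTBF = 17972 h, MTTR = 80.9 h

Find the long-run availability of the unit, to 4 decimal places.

0.9955

A(U1) = MTBF/(MTBF+MTTR) = 17972/(17972+80.9) = 0.9955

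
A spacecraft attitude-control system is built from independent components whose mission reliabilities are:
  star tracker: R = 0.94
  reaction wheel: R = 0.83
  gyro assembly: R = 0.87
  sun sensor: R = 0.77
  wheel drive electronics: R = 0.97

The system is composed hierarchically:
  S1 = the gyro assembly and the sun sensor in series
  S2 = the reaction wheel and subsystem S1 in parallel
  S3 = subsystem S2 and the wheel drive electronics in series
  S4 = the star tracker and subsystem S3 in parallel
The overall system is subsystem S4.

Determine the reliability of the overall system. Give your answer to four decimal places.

0.9949

Series (gyro assembly and sun sensor): 0.870000 × 0.770000 = 0.669900
Parallel (reaction wheel and [0.669900]): 1 − (1 − 0.830000)(1 − 0.669900) = 0.943883
Series ([0.943883] and wheel drive electronics): 0.943883 × 0.970000 = 0.915567
Parallel (star tracker and [0.915567]): 1 − (1 − 0.940000)(1 − 0.915567) = 0.9949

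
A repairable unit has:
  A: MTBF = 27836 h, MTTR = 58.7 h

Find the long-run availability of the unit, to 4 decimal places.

0.9979

A(A) = MTBF/(MTBF+MTTR) = 27836/(27836+58.7) = 0.9979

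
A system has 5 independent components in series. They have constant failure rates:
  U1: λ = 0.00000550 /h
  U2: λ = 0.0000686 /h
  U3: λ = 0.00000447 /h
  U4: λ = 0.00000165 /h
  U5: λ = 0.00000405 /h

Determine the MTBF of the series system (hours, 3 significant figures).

Series of exponential components: λ_sys = Σ λ_i
λ_sys = 0.00000550 + 0.0000686 + 0.00000447 + 0.00000165 + 0.00000405 = 8.4270e-05 /h
MTBF = 1 / λ_sys = 11900 h

11900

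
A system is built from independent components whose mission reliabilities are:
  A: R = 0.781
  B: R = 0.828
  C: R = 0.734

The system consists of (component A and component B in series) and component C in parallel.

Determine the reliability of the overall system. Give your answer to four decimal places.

Series (A and B): 0.781000 × 0.828000 = 0.646668
Parallel ([0.646668] and C): 1 − (1 − 0.646668)(1 − 0.734000) = 0.9060

0.9060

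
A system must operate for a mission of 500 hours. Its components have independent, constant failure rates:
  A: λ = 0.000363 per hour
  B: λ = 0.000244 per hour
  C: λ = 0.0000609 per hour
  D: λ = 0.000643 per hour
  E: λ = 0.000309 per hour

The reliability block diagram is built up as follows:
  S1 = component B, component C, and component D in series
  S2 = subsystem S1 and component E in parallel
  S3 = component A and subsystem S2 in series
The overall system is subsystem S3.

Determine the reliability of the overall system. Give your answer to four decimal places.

R(A) = exp(−0.000363 × 500) = 0.834018
R(B) = exp(−0.000244 × 500) = 0.885148
R(C) = exp(−0.0000609 × 500) = 0.970009
R(D) = exp(−0.000643 × 500) = 0.725061
R(E) = exp(−0.000309 × 500) = 0.856843
Series (B, C, and D): 0.885148 × 0.970009 × 0.725061 = 0.622538
Parallel ([0.622538] and E): 1 − (1 − 0.622538)(1 − 0.856843) = 0.945964
Series (A and [0.945964]): 0.834018 × 0.945964 = 0.7890

0.7890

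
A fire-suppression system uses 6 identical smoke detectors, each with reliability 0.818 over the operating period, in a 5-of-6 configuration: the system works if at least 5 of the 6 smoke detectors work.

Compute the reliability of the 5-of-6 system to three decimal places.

0.700

R = Σ_{i=5}^{6} C(6,i) p^i (1−p)^{6−i} with p = 0.818
C(6,5)·0.818^5·0.182^1 = 0.39993
C(6,6)·0.818^6·0.182^0 = 0.29958
Sum = 0.700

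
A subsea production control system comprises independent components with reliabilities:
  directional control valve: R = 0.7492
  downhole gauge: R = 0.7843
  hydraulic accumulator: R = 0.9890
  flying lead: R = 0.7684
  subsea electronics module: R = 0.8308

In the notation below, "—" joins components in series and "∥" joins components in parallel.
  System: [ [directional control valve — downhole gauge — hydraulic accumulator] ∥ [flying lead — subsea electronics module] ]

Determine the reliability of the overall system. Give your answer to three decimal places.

0.849

Series (directional control valve, downhole gauge, and hydraulic accumulator): 0.74920 × 0.78430 × 0.98900 = 0.58113
Series (flying lead and subsea electronics module): 0.76840 × 0.83080 = 0.63839
Parallel ([0.58113] and [0.63839]): 1 − (1 − 0.58113)(1 − 0.63839) = 0.849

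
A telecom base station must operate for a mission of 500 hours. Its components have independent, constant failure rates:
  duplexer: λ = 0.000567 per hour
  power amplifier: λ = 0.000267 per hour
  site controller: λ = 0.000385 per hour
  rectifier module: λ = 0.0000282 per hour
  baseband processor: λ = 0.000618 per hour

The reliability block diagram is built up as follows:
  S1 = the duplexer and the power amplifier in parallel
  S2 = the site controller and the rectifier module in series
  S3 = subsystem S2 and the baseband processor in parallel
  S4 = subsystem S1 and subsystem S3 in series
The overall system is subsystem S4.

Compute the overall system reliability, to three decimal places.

0.921

R(duplexer) = exp(−0.000567 × 500) = 0.75314
R(power amplifier) = exp(−0.000267 × 500) = 0.87503
R(site controller) = exp(−0.000385 × 500) = 0.82489
R(rectifier module) = exp(−0.0000282 × 500) = 0.98600
R(baseband processor) = exp(−0.000618 × 500) = 0.73418
Parallel (duplexer and power amplifier): 1 − (1 − 0.75314)(1 − 0.87503) = 0.96915
Series (site controller and rectifier module): 0.82489 × 0.98600 = 0.81334
Parallel ([0.81334] and baseband processor): 1 − (1 − 0.81334)(1 − 0.73418) = 0.95038
Series ([0.96915] and [0.95038]): 0.96915 × 0.95038 = 0.921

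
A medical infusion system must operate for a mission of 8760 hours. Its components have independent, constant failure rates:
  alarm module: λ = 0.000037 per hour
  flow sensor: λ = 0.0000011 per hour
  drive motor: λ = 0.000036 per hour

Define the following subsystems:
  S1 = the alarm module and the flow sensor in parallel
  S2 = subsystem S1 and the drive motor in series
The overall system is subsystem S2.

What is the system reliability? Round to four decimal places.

R(alarm module) = exp(−0.000037 × 8760) = 0.723163
R(flow sensor) = exp(−0.0000011 × 8760) = 0.990410
R(drive motor) = exp(−0.000036 × 8760) = 0.729526
Parallel (alarm module and flow sensor): 1 − (1 − 0.723163)(1 − 0.990410) = 0.997345
Series ([0.997345] and drive motor): 0.997345 × 0.729526 = 0.7276

0.7276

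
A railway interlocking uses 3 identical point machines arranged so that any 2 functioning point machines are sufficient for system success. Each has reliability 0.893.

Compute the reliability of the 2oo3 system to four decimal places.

0.9681

R = Σ_{i=2}^{3} C(3,i) p^i (1−p)^{3−i} with p = 0.893
C(3,2)·0.893^2·0.107^1 = 0.255981
C(3,3)·0.893^3·0.107^0 = 0.712122
Sum = 0.9681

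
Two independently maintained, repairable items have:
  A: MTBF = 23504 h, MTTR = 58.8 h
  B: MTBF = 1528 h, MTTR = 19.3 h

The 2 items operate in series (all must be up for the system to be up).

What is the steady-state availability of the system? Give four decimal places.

A(A) = MTBF/(MTBF+MTTR) = 23504/(23504+58.8) = 0.997505
A(B) = MTBF/(MTBF+MTTR) = 1528/(1528+19.3) = 0.987527
Series availability: 0.997505 × 0.987527 = 0.9851

0.9851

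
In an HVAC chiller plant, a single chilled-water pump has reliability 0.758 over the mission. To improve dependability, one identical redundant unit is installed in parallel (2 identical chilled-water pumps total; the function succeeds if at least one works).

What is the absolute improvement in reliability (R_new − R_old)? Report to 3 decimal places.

R_before = 0.758
R_after = 1 − (1 − 0.758)^2 = 0.941
ΔR = 0.941 − 0.758 = 0.183

0.183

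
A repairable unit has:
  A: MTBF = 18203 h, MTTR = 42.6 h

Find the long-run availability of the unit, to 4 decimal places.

0.9977

A(A) = MTBF/(MTBF+MTTR) = 18203/(18203+42.6) = 0.9977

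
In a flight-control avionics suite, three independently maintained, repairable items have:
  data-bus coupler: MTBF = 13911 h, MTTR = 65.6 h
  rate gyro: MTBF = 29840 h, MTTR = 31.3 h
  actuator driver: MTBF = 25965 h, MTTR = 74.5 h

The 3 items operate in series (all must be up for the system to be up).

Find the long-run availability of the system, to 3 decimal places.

0.991

A(data-bus coupler) = MTBF/(MTBF+MTTR) = 13911/(13911+65.6) = 0.995306
A(rate gyro) = MTBF/(MTBF+MTTR) = 29840/(29840+31.3) = 0.998952
A(actuator driver) = MTBF/(MTBF+MTTR) = 25965/(25965+74.5) = 0.997139
Series availability: 0.995306 × 0.998952 × 0.997139 = 0.991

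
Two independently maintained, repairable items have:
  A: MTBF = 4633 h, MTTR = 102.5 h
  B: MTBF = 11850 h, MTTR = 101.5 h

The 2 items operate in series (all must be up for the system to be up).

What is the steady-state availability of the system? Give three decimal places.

A(A) = MTBF/(MTBF+MTTR) = 4633/(4633+102.5) = 0.978355
A(B) = MTBF/(MTBF+MTTR) = 11850/(11850+101.5) = 0.991507
Series availability: 0.978355 × 0.991507 = 0.970

0.970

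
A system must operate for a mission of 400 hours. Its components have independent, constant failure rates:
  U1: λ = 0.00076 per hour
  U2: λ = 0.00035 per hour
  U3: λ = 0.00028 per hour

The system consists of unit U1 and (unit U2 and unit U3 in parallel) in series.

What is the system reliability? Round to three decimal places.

0.728

R(U1) = exp(−0.00076 × 400) = 0.73786
R(U2) = exp(−0.00035 × 400) = 0.86936
R(U3) = exp(−0.00028 × 400) = 0.89404
Parallel (U2 and U3): 1 − (1 − 0.86936)(1 − 0.89404) = 0.98616
Series (U1 and [0.98616]): 0.73786 × 0.98616 = 0.728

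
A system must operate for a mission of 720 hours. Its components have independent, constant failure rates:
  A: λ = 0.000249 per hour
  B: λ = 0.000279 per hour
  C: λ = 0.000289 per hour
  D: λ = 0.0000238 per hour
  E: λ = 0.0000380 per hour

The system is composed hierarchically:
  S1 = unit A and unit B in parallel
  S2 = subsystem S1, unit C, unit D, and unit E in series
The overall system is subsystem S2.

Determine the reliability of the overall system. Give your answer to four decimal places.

R(A) = exp(−0.000249 × 720) = 0.835872
R(B) = exp(−0.000279 × 720) = 0.818011
R(C) = exp(−0.000289 × 720) = 0.812142
R(D) = exp(−0.0000238 × 720) = 0.983010
R(E) = exp(−0.0000380 × 720) = 0.973011
Parallel (A and B): 1 − (1 − 0.835872)(1 − 0.818011) = 0.970131
Series ([0.970131], C, D, and E): 0.970131 × 0.812142 × 0.983010 × 0.973011 = 0.7536

0.7536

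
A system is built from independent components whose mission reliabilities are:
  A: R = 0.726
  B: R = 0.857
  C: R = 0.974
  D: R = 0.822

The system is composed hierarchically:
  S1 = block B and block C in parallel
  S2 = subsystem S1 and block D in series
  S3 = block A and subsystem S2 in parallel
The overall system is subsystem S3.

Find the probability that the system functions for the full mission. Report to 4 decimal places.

Parallel (B and C): 1 − (1 − 0.857000)(1 − 0.974000) = 0.996282
Series ([0.996282] and D): 0.996282 × 0.822000 = 0.818944
Parallel (A and [0.818944]): 1 − (1 − 0.726000)(1 − 0.818944) = 0.9504

0.9504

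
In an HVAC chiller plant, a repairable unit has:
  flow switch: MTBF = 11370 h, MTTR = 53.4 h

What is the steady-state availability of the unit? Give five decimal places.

A(flow switch) = MTBF/(MTBF+MTTR) = 11370/(11370+53.4) = 0.99533

0.99533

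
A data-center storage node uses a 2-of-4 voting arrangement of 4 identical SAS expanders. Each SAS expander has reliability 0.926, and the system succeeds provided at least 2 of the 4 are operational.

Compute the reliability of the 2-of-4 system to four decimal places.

0.9985

R = Σ_{i=2}^{4} C(4,i) p^i (1−p)^{4−i} with p = 0.926
C(4,2)·0.926^2·0.074^2 = 0.028173
C(4,3)·0.926^3·0.074^1 = 0.235031
C(4,4)·0.926^4·0.074^0 = 0.735265
Sum = 0.9985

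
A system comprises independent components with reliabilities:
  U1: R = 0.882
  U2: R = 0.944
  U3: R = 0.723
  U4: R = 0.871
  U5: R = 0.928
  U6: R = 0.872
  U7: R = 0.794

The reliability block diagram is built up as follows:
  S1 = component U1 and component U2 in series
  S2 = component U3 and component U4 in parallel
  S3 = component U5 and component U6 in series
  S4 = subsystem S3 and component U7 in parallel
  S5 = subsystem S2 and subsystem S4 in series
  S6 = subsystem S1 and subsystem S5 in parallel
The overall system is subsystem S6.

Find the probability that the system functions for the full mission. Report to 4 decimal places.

0.9877

Series (U1 and U2): 0.882000 × 0.944000 = 0.832608
Parallel (U3 and U4): 1 − (1 − 0.723000)(1 − 0.871000) = 0.964267
Series (U5 and U6): 0.928000 × 0.872000 = 0.809216
Parallel ([0.809216] and U7): 1 − (1 − 0.809216)(1 − 0.794000) = 0.960698
Series ([0.964267] and [0.960698]): 0.964267 × 0.960698 = 0.926369
Parallel ([0.832608] and [0.926369]): 1 − (1 − 0.832608)(1 − 0.926369) = 0.9877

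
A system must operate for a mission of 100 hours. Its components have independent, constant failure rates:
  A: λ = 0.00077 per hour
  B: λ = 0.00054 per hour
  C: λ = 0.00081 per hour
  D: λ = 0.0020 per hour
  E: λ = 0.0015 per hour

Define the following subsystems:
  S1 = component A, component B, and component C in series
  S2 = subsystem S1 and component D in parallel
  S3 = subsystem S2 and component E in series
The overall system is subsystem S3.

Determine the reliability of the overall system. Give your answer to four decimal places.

R(A) = exp(−0.00077 × 100) = 0.925890
R(B) = exp(−0.00054 × 100) = 0.947432
R(C) = exp(−0.00081 × 100) = 0.922194
R(D) = exp(−0.0020 × 100) = 0.818731
R(E) = exp(−0.0015 × 100) = 0.860708
Series (A, B, and C): 0.925890 × 0.947432 × 0.922194 = 0.808965
Parallel ([0.808965] and D): 1 − (1 − 0.808965)(1 − 0.818731) = 0.965371
Series ([0.965371] and E): 0.965371 × 0.860708 = 0.8309

0.8309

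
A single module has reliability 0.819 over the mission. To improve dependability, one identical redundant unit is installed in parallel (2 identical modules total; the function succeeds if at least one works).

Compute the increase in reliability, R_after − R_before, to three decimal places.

R_before = 0.819
R_after = 1 − (1 − 0.819)^2 = 0.967
ΔR = 0.967 − 0.819 = 0.148

0.148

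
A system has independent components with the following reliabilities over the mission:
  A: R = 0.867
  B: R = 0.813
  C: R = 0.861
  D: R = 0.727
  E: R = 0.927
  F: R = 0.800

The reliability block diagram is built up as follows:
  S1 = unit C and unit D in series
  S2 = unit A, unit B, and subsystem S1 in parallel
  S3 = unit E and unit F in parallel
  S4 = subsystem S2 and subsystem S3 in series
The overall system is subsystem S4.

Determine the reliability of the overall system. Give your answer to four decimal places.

Series (C and D): 0.861000 × 0.727000 = 0.625947
Parallel (A, B, and [0.625947]): 1 − (1 − 0.867000)(1 − 0.813000)(1 − 0.625947) = 0.990697
Parallel (E and F): 1 − (1 − 0.927000)(1 − 0.800000) = 0.985400
Series ([0.990697] and [0.985400]): 0.990697 × 0.985400 = 0.9762

0.9762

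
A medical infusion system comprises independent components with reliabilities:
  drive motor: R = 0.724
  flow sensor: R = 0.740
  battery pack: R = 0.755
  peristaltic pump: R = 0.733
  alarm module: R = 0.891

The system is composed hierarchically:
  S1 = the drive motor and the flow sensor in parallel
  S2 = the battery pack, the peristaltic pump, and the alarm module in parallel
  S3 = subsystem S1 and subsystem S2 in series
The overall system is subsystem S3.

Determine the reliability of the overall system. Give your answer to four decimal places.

Parallel (drive motor and flow sensor): 1 − (1 − 0.724000)(1 − 0.740000) = 0.928240
Parallel (battery pack, peristaltic pump, and alarm module): 1 − (1 − 0.755000)(1 − 0.733000)(1 − 0.891000) = 0.992870
Series ([0.928240] and [0.992870]): 0.928240 × 0.992870 = 0.9216

0.9216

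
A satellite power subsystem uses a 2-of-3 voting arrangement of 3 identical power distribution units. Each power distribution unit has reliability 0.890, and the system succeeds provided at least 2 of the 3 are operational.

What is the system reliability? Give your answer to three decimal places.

R = Σ_{i=2}^{3} C(3,i) p^i (1−p)^{3−i} with p = 0.890
C(3,2)·0.890^2·0.110^1 = 0.26139
C(3,3)·0.890^3·0.110^0 = 0.70497
Sum = 0.966

0.966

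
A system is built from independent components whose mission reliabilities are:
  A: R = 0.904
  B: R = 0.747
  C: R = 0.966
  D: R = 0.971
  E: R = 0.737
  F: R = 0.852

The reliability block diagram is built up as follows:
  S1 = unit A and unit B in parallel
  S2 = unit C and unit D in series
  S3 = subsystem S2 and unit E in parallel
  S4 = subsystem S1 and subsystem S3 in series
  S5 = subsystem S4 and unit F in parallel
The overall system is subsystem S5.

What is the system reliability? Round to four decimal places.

Parallel (A and B): 1 − (1 − 0.904000)(1 − 0.747000) = 0.975712
Series (C and D): 0.966000 × 0.971000 = 0.937986
Parallel ([0.937986] and E): 1 − (1 − 0.937986)(1 − 0.737000) = 0.983690
Series ([0.975712] and [0.983690]): 0.975712 × 0.983690 = 0.959798
Parallel ([0.959798] and F): 1 − (1 − 0.959798)(1 − 0.852000) = 0.9941

0.9941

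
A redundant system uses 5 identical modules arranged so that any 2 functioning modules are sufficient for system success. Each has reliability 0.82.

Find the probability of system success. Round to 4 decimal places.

R = Σ_{i=2}^{5} C(5,i) p^i (1−p)^{5−i} with p = 0.82
C(5,2)·0.82^2·0.18^3 = 0.039214
C(5,3)·0.82^3·0.18^2 = 0.178643
C(5,4)·0.82^4·0.18^1 = 0.406910
C(5,5)·0.82^5·0.18^0 = 0.370740
Sum = 0.9955

0.9955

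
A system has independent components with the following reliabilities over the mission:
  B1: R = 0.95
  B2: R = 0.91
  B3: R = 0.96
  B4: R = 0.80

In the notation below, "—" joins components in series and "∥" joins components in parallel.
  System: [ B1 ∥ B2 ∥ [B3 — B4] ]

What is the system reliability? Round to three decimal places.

0.999

Series (B3 and B4): 0.96000 × 0.80000 = 0.76800
Parallel (B1, B2, and [0.76800]): 1 − (1 − 0.95000)(1 − 0.91000)(1 − 0.76800) = 0.999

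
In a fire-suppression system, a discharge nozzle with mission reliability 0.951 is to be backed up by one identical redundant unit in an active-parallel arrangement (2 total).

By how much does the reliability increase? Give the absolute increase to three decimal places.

R_before = 0.951
R_after = 1 − (1 − 0.951)^2 = 0.998
ΔR = 0.998 − 0.951 = 0.047

0.047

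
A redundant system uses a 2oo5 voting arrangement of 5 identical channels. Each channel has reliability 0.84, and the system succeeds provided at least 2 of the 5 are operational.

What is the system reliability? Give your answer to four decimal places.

R = Σ_{i=2}^{5} C(5,i) p^i (1−p)^{5−i} with p = 0.84
C(5,2)·0.84^2·0.16^3 = 0.028901
C(5,3)·0.84^3·0.16^2 = 0.151732
C(5,4)·0.84^4·0.16^1 = 0.398297
C(5,5)·0.84^5·0.16^0 = 0.418212
Sum = 0.9971

0.9971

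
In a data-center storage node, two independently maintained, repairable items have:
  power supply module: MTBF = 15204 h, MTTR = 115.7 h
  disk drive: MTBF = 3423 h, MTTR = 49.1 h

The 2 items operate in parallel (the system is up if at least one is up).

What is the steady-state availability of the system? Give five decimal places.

0.99989

A(power supply module) = MTBF/(MTBF+MTTR) = 15204/(15204+115.7) = 0.992448
A(disk drive) = MTBF/(MTBF+MTTR) = 3423/(3423+49.1) = 0.985859
Parallel availability: 1 − (1 − 0.992448)(1 − 0.985859) = 0.99989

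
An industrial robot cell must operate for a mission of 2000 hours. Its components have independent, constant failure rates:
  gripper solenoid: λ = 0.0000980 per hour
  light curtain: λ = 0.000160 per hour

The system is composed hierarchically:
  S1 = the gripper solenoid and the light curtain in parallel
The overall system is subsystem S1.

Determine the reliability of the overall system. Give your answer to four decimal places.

0.9513

R(gripper solenoid) = exp(−0.0000980 × 2000) = 0.822012
R(light curtain) = exp(−0.000160 × 2000) = 0.726149
Parallel (gripper solenoid and light curtain): 1 − (1 − 0.822012)(1 − 0.726149) = 0.9513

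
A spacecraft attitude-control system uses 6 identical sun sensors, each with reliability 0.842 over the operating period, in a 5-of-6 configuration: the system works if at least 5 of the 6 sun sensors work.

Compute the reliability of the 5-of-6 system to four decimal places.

R = Σ_{i=5}^{6} C(6,i) p^i (1−p)^{6−i} with p = 0.842
C(6,5)·0.842^5·0.158^1 = 0.401207
C(6,6)·0.842^6·0.158^0 = 0.356347
Sum = 0.7576

0.7576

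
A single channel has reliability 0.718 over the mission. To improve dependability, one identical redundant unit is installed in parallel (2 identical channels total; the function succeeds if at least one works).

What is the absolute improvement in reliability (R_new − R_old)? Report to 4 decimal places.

R_before = 0.718
R_after = 1 − (1 − 0.718)^2 = 0.9205
ΔR = 0.9205 − 0.718 = 0.2025

0.2025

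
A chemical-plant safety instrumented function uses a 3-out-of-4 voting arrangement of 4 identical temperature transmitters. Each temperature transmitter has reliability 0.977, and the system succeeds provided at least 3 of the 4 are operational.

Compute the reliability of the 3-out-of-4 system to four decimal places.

R = Σ_{i=3}^{4} C(4,i) p^i (1−p)^{4−i} with p = 0.977
C(4,3)·0.977^3·0.023^1 = 0.085797
C(4,4)·0.977^4·0.023^0 = 0.911126
Sum = 0.9969

0.9969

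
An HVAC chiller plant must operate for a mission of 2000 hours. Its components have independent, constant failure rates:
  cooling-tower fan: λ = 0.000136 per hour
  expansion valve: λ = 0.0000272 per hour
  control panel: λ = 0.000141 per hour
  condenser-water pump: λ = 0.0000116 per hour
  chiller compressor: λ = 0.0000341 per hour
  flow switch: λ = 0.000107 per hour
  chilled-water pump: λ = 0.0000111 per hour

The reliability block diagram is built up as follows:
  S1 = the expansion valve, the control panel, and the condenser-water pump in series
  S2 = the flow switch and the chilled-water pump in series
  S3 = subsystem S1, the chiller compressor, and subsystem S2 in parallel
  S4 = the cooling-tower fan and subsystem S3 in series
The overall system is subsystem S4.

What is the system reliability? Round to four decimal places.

0.7587

R(cooling-tower fan) = exp(−0.000136 × 2000) = 0.761854
R(expansion valve) = exp(−0.0000272 × 2000) = 0.947053
R(control panel) = exp(−0.000141 × 2000) = 0.754274
R(condenser-water pump) = exp(−0.0000116 × 2000) = 0.977067
R(chiller compressor) = exp(−0.0000341 × 2000) = 0.934074
R(flow switch) = exp(−0.000107 × 2000) = 0.807348
R(chilled-water pump) = exp(−0.0000111 × 2000) = 0.978045
Series (expansion valve, control panel, and condenser-water pump): 0.947053 × 0.754274 × 0.977067 = 0.697956
Series (flow switch and chilled-water pump): 0.807348 × 0.978045 = 0.789623
Parallel ([0.697956], chiller compressor, and [0.789623]): 1 − (1 − 0.697956)(1 − 0.934074)(1 − 0.789623) = 0.995811
Series (cooling-tower fan and [0.995811]): 0.761854 × 0.995811 = 0.7587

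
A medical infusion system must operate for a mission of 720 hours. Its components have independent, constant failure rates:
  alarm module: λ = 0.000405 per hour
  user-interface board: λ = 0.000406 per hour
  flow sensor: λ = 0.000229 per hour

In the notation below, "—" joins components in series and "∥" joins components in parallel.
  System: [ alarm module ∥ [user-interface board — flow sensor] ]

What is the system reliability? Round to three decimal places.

R(alarm module) = exp(−0.000405 × 720) = 0.74707
R(user-interface board) = exp(−0.000406 × 720) = 0.74653
R(flow sensor) = exp(−0.000229 × 720) = 0.84800
Series (user-interface board and flow sensor): 0.74653 × 0.84800 = 0.63306
Parallel (alarm module and [0.63306]): 1 − (1 − 0.74707)(1 − 0.63306) = 0.907

0.907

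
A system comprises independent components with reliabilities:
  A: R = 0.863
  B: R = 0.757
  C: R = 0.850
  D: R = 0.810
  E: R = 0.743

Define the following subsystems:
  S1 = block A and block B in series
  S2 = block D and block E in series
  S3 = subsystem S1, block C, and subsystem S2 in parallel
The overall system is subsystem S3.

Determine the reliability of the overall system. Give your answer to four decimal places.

0.9793

Series (A and B): 0.863000 × 0.757000 = 0.653291
Series (D and E): 0.810000 × 0.743000 = 0.601830
Parallel ([0.653291], C, and [0.601830]): 1 − (1 − 0.653291)(1 − 0.850000)(1 − 0.601830) = 0.9793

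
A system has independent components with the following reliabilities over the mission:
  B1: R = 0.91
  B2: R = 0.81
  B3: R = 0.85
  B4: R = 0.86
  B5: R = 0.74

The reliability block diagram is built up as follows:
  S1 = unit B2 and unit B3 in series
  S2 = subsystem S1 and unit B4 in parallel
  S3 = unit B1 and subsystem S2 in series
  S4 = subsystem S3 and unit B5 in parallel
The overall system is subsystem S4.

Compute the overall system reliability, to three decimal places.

Series (B2 and B3): 0.81000 × 0.85000 = 0.68850
Parallel ([0.68850] and B4): 1 − (1 − 0.68850)(1 − 0.86000) = 0.95639
Series (B1 and [0.95639]): 0.91000 × 0.95639 = 0.87031
Parallel ([0.87031] and B5): 1 − (1 − 0.87031)(1 − 0.74000) = 0.966

0.966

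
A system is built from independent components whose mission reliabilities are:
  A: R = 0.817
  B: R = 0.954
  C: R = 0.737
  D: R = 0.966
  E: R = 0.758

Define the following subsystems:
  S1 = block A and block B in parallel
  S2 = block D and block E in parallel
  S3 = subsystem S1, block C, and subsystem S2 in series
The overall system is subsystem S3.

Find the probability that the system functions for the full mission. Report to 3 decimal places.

Parallel (A and B): 1 − (1 − 0.81700)(1 − 0.95400) = 0.99158
Parallel (D and E): 1 − (1 − 0.96600)(1 − 0.75800) = 0.99177
Series ([0.99158], C, and [0.99177]): 0.99158 × 0.73700 × 0.99177 = 0.725

0.725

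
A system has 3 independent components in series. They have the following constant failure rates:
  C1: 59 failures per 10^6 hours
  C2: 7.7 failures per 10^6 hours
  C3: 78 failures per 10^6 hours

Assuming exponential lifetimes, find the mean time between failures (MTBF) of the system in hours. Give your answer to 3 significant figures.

6910

Series of exponential components: λ_sys = Σ λ_i
λ_sys = 0.000059 + 0.0000077 + 0.000078 = 1.4470e-04 /h
MTBF = 1 / λ_sys = 6910 h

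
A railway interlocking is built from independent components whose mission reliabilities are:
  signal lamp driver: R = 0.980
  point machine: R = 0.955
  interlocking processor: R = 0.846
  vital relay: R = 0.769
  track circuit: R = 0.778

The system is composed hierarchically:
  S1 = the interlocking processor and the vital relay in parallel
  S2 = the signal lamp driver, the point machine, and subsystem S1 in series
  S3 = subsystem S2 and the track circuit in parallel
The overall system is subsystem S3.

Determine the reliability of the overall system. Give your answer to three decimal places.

Parallel (interlocking processor and vital relay): 1 − (1 − 0.84600)(1 − 0.76900) = 0.96443
Series (signal lamp driver, point machine, and [0.96443]): 0.98000 × 0.95500 × 0.96443 = 0.90261
Parallel ([0.90261] and track circuit): 1 − (1 − 0.90261)(1 − 0.77800) = 0.978

0.978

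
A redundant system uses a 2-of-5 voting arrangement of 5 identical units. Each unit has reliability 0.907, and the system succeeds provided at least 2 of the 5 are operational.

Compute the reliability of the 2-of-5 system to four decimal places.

R = Σ_{i=2}^{5} C(5,i) p^i (1−p)^{5−i} with p = 0.907
C(5,2)·0.907^2·0.093^3 = 0.006617
C(5,3)·0.907^3·0.093^2 = 0.064534
C(5,4)·0.907^4·0.093^1 = 0.314689
C(5,5)·0.907^5·0.093^0 = 0.613813
Sum = 0.9997

0.9997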